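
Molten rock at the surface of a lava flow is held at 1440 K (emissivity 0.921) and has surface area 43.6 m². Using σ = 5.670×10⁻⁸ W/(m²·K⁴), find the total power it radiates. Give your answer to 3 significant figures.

P ≈ 9.79×10⁶ W

Area A = 43.6 m².
P = εσAT⁴ = 0.921 × 5.670×10⁻⁸ × 43.6 × (1440)⁴ = 9.79×10⁶ W.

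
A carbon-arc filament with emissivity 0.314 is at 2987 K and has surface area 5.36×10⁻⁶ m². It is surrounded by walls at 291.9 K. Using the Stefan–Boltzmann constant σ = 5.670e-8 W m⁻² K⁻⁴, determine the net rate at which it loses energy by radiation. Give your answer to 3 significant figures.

Net loss ≈ 7.60 W

Area A = 5.36×10⁻⁶ m².
Net radiated power P_net = εσA(T⁴ − T₀⁴) = 0.314×5.670×10⁻⁸×5.36×10⁻⁶×(2987⁴ − 291.9⁴).
T⁴ − T₀⁴ = 7.96051×10¹³ − 7.26000×10⁹ = 7.95978×10¹³ K⁴, so P_net = 7.60 W.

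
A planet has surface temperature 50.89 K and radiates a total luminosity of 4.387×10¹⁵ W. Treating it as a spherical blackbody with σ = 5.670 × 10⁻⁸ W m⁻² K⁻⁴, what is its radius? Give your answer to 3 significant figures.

R ≈ 3.03×10⁷ m

L = 4πR²σT⁴ ⇒ R = √(L/(4πσT⁴)).
σT⁴ = 0.380288 W/m², so R = √(4.387×10¹⁵/(4π×0.380288)) = 3.03×10⁷ m.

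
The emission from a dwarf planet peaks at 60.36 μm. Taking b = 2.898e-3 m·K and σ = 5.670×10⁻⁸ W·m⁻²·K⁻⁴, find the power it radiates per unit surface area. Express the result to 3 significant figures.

I ≈ 0.301 W/m²

Wien's law: T = b/λ_max = 2.898×10⁻³/6.036×10⁻⁵ = 48.0119 K.
Then I = σT⁴ = 5.670×10⁻⁸×(48.0119)⁴ = 0.301 W/m².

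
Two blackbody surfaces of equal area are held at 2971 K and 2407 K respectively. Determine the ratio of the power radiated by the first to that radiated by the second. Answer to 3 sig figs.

P₁/P₂ ≈ 2.32

With equal areas, P₁/P₂ = (T₁/T₂)⁴ = (2971/2407)⁴ = 2.32.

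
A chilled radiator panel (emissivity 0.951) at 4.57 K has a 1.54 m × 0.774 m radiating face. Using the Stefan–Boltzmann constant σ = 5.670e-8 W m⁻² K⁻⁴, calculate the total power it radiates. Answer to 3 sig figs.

P ≈ 2.80×10⁻⁵ W

Area A = 1.54 × 0.774 = 1.19196 m².
P = εσAT⁴ = 0.951 × 5.670×10⁻⁸ × 1.19196 × (4.57)⁴ = 2.80×10⁻⁵ W.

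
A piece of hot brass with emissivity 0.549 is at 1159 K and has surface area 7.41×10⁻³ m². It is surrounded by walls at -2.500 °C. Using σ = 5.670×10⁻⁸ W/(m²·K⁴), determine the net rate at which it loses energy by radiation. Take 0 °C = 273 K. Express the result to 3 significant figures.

Net loss ≈ 415 W

Surroundings: T = -2.500 °C + 273 = 270.500 K.
Area A = 7.41×10⁻³ m².
Net radiated power P_net = εσA(T⁴ − T₀⁴) = 0.549×5.670×10⁻⁸×7.41×10⁻³×(1159⁴ − 270.500⁴).
T⁴ − T₀⁴ = 1.80440×10¹² − 5.35389×10⁹ = 1.79905×10¹² K⁴, so P_net = 415 W.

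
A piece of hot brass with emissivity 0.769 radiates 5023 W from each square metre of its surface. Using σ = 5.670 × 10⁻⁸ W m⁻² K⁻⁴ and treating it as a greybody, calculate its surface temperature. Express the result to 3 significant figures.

T ≈ 583 K

I = εσT⁴, so T = (I/εσ)^(1/4) = (5023/(0.769×5.670×10⁻⁸))^(1/4) = 583 K.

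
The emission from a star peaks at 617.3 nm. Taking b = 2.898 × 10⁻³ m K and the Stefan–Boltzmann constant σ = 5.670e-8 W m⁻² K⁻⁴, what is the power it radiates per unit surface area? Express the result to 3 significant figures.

I ≈ 2.75×10⁷ W/m²

Wien's law: T = b/λ_max = 2.898×10⁻³/6.173×10⁻⁷ = 4694.64 K.
Then I = σT⁴ = 5.670×10⁻⁸×(4694.64)⁴ = 2.75×10⁷ W/m².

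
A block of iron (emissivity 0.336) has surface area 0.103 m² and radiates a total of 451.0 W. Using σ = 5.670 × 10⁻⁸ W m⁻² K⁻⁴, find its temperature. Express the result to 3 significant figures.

Area A = 0.103 m².
P = εσAT⁴ ⇒ T = (P/(εσA))^(1/4) = (451.0/(0.336×5.670×10⁻⁸×0.103))^(1/4) = 692 K.

T ≈ 692 K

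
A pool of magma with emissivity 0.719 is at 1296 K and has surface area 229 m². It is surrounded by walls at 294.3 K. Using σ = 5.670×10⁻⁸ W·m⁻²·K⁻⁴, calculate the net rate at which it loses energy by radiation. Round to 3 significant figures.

Area A = 229 m².
Net radiated power P_net = εσA(T⁴ − T₀⁴) = 0.719×5.670×10⁻⁸×229×(1296⁴ − 294.3⁴).
T⁴ − T₀⁴ = 2.82111×10¹² − 7.50172×10⁹ = 2.81361×10¹² K⁴, so P_net = 2.63×10⁷ W.

Net loss ≈ 2.63×10⁷ W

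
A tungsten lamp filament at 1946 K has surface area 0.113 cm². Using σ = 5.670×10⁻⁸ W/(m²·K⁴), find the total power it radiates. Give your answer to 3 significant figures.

Area A = 0.113 cm² = 1.13×10⁻⁵ m².
P = σAT⁴ = 5.670×10⁻⁸ × 1.13×10⁻⁵ × (1946)⁴ = 9.19 W.

P ≈ 9.19 W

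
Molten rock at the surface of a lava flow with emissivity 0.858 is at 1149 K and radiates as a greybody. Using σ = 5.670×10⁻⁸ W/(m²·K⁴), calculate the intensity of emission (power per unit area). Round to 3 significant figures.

Stefan–Boltzmann: I = εσT⁴ = 0.858 × 5.670×10⁻⁸ × (1149)⁴ = 8.48×10⁴ W/m².

I ≈ 8.48×10⁴ W/m²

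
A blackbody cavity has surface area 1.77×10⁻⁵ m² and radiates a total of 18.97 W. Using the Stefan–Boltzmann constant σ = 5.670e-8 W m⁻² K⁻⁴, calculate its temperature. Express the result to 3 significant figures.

T ≈ 2.09×10³ K

Area A = 1.77×10⁻⁵ m².
P = σAT⁴ ⇒ T = (P/(σA))^(1/4) = (18.97/(5.670×10⁻⁸×1.77×10⁻⁵))^(1/4) = 2.09×10³ K.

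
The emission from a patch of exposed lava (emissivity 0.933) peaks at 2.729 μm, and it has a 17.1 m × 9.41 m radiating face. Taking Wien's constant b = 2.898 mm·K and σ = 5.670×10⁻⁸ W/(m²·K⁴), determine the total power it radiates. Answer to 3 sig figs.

Wien's law: T = b/λ_max = 2.898×10⁻³/2.729×10⁻⁶ = 1061.93 K.
Area A = 17.1 × 9.41 = 160.911 m².
Then P = εσAT⁴ = 0.933×5.670×10⁻⁸×160.911×(1061.93)⁴ = 1.08×10⁷ W.

P ≈ 1.08×10⁷ W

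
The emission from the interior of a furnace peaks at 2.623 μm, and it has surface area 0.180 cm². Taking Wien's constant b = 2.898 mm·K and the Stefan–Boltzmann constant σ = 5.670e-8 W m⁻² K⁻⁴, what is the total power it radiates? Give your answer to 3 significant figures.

P ≈ 1.52 W

Wien's law: T = b/λ_max = 2.898×10⁻³/2.623×10⁻⁶ = 1104.84 K.
Area A = 0.180 cm² = 1.80×10⁻⁵ m².
Then P = σAT⁴ = 5.670×10⁻⁸×1.80×10⁻⁵×(1104.84)⁴ = 1.52 W.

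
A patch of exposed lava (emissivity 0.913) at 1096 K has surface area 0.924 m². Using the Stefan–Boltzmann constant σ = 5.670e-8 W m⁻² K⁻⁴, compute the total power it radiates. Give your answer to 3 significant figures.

P ≈ 6.90×10⁴ W

Area A = 0.924 m².
P = εσAT⁴ = 0.913 × 5.670×10⁻⁸ × 0.924 × (1096)⁴ = 6.90×10⁴ W.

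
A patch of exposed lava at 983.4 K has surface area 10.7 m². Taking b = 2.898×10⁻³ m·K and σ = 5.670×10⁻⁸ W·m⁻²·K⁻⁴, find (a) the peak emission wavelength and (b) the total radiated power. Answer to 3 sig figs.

λ_max ≈ 2.95 μm; P ≈ 5.67×10⁵ W

(a) λ_max = b/T = 2.898×10⁻³/983.4 = 2.947×10⁻⁶ m = 2.95 μm.
Area A = 10.7 m².
(b) P = σAT⁴ = 5.670×10⁻⁸×10.7×(983.4)⁴ = 5.67×10⁵ W.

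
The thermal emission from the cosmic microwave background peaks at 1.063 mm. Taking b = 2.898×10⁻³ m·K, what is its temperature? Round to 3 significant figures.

T ≈ 2.73 K

Wien's law gives T = b/λ_max = (2.898×10⁻³ m·K)/(1.063×10⁻³ m) = 2.73 K.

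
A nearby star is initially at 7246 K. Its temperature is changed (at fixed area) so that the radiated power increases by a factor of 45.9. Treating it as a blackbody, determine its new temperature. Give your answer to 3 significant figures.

P ∝ T⁴, so T₂/T₁ = (P₂/P₁)^(1/4) = (45.9)^(1/4) = 2.60287.
T₂ = 7246 × 2.60287 = 1.89×10⁴ K.

T₂ ≈ 1.89×10⁴ K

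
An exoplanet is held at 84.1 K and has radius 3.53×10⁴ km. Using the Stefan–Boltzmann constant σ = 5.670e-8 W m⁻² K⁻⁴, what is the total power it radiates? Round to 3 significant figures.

P ≈ 4.44×10¹⁶ W

Surface area A = 4πR² = 4π(3.53×10⁷ m)² = 1.56588×10¹⁶ m².
P = σAT⁴ = 5.670×10⁻⁸ × 1.56588×10¹⁶ × (84.1)⁴ = 4.44×10¹⁶ W.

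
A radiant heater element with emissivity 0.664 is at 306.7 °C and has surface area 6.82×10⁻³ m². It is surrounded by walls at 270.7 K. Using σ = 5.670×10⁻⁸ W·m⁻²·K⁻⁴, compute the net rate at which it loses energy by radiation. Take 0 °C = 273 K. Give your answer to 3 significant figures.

T = 306.7 °C + 273 = 579.7 K.
Area A = 6.82×10⁻³ m².
Net radiated power P_net = εσA(T⁴ − T₀⁴) = 0.664×5.670×10⁻⁸×6.82×10⁻³×(579.7⁴ − 270.7⁴).
T⁴ − T₀⁴ = 1.12931×10¹¹ − 5.36974×10⁹ = 1.07561×10¹¹ K⁴, so P_net = 27.6 W.

Net loss ≈ 27.6 W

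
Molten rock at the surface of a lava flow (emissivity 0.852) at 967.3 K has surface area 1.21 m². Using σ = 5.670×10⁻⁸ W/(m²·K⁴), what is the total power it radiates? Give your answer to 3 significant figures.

Area A = 1.21 m².
P = εσAT⁴ = 0.852 × 5.670×10⁻⁸ × 1.21 × (967.3)⁴ = 5.12×10⁴ W.

P ≈ 5.12×10⁴ W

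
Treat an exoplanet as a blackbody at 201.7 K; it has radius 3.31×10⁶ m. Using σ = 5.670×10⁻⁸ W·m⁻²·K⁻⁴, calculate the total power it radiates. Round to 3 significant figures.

Surface area A = 4πR² = 4π(3.31×10⁶ m)² = 1.37678×10¹⁴ m².
P = σAT⁴ = 5.670×10⁻⁸ × 1.37678×10¹⁴ × (201.7)⁴ = 1.29×10¹⁶ W.

P ≈ 1.29×10¹⁶ W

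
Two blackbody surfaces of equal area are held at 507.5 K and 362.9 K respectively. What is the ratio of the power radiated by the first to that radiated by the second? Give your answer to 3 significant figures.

With equal areas, P₁/P₂ = (T₁/T₂)⁴ = (507.5/362.9)⁴ = 3.82.

P₁/P₂ ≈ 3.82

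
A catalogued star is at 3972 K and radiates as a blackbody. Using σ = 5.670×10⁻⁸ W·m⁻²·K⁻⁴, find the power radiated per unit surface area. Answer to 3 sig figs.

I ≈ 1.41×10⁷ W/m²

Stefan–Boltzmann: I = σT⁴ = 5.670×10⁻⁸ × (3972)⁴ = 1.41×10⁷ W/m².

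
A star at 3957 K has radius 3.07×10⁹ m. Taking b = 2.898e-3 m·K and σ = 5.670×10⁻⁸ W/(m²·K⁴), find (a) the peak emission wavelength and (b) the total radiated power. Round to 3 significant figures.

λ_max ≈ 732 nm; P ≈ 1.65×10²⁷ W

(a) λ_max = b/T = 2.898×10⁻³/3957 = 7.324×10⁻⁷ m = 732 nm.
Surface area A = 4πR² = 4π(3.07×10⁹ m)² = 1.18437×10²⁰ m².
(b) P = σAT⁴ = 5.670×10⁻⁸×1.18437×10²⁰×(3957)⁴ = 1.65×10²⁷ W.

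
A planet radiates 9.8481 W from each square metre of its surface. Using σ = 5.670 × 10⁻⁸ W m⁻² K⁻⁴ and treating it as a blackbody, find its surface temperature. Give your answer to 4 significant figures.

T ≈ 114.8 K

I = σT⁴, so T = (I/σ)^(1/4) = (9.8481/(5.670×10⁻⁸))^(1/4) = 114.8 K.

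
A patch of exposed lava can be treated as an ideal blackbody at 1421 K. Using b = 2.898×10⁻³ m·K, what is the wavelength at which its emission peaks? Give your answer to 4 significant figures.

Wien's displacement law: λ_max = b/T = (2.898×10⁻³ m·K)/(1421 K) = 2.0394×10⁻⁶ m.
That is 2.039 μm, in the infrared range.

λ_max ≈ 2.039 μm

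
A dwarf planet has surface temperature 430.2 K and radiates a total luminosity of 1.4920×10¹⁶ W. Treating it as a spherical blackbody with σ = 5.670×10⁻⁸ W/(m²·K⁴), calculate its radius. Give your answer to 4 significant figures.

L = 4πR²σT⁴ ⇒ R = √(L/(4πσT⁴)).
σT⁴ = 1942.07 W/m², so R = √(1.4920×10¹⁶/(4π×1942.07)) = 7.819×10⁵ m.

R ≈ 7.819×10⁵ m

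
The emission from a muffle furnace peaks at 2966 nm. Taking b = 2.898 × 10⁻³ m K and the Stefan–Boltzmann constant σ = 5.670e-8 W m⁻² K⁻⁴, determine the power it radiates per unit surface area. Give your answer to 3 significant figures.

Wien's law: T = b/λ_max = 2.898×10⁻³/2.966×10⁻⁶ = 977.073 K.
Then I = σT⁴ = 5.670×10⁻⁸×(977.073)⁴ = 5.17×10⁴ W/m².

I ≈ 5.17×10⁴ W/m²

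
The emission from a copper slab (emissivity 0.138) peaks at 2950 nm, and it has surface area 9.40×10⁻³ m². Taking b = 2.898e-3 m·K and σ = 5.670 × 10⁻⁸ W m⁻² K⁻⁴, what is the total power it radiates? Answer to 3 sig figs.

Wien's law: T = b/λ_max = 2.898×10⁻³/2.950×10⁻⁶ = 982.373 K.
Area A = 9.40×10⁻³ m².
Then P = εσAT⁴ = 0.138×5.670×10⁻⁸×9.40×10⁻³×(982.373)⁴ = 68.5 W.

P ≈ 68.5 W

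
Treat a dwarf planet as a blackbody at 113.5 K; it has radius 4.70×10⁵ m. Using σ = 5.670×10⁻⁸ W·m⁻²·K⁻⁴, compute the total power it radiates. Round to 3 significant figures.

Surface area A = 4πR² = 4π(4.70×10⁵ m)² = 2.77591×10¹² m².
P = σAT⁴ = 5.670×10⁻⁸ × 2.77591×10¹² × (113.5)⁴ = 2.61×10¹³ W.

P ≈ 2.61×10¹³ W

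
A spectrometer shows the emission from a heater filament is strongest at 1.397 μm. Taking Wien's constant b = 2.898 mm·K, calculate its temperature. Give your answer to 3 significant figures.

Wien's law gives T = b/λ_max = (2.898×10⁻³ m·K)/(1.397×10⁻⁶ m) = 2.07×10³ K.

T ≈ 2.07×10³ K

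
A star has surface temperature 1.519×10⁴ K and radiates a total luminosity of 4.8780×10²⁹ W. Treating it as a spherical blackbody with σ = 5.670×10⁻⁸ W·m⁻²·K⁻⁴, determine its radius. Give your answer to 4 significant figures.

L = 4πR²σT⁴ ⇒ R = √(L/(4πσT⁴)).
σT⁴ = 3.01866×10⁹ W/m², so R = √(4.8780×10²⁹/(4π×3.01866×10⁹)) = 3.586×10⁹ m.

R ≈ 3.586×10⁹ m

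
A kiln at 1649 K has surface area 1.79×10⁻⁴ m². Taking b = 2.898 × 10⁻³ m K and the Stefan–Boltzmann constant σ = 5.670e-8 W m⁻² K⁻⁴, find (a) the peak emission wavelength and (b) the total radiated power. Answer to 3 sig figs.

λ_max ≈ 1.76 μm; P ≈ 75.0 W

(a) λ_max = b/T = 2.898×10⁻³/1649 = 1.757×10⁻⁶ m = 1.76 μm.
Area A = 1.79×10⁻⁴ m².
(b) P = σAT⁴ = 5.670×10⁻⁸×1.79×10⁻⁴×(1649)⁴ = 75.0 W.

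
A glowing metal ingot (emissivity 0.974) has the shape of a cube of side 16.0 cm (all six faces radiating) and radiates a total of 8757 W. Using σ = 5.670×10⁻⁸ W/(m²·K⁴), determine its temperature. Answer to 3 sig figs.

T ≈ 1.01×10³ K

Area A = 6s² = 6×(0.160 m)² = 0.1536 m².
P = εσAT⁴ ⇒ T = (P/(εσA))^(1/4) = (8757/(0.974×5.670×10⁻⁸×0.1536))^(1/4) = 1.01×10³ K.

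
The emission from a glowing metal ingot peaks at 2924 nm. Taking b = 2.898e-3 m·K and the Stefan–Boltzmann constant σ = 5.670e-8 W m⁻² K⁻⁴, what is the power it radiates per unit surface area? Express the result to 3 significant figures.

Wien's law: T = b/λ_max = 2.898×10⁻³/2.924×10⁻⁶ = 991.108 K.
Then I = σT⁴ = 5.670×10⁻⁸×(991.108)⁴ = 5.47×10⁴ W/m².

I ≈ 5.47×10⁴ W/m²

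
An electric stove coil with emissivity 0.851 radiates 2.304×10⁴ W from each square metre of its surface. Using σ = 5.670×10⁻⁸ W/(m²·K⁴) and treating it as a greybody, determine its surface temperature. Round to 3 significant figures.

I = εσT⁴, so T = (I/εσ)^(1/4) = (2.304×10⁴/(0.851×5.670×10⁻⁸))^(1/4) = 831 K.

T ≈ 831 K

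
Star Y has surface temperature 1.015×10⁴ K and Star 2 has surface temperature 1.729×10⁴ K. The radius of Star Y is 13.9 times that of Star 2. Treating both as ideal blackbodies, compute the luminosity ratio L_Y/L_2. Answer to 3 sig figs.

L_Y/L_2 ≈ 22.9

L ∝ R²T⁴, so L_Y/L_2 = (R_Y/R_2)²(T_Y/T_2)⁴ = (13.9)² × (1.015×10⁴/1.729×10⁴)⁴ = 193.21 × 0.118764 = 22.9.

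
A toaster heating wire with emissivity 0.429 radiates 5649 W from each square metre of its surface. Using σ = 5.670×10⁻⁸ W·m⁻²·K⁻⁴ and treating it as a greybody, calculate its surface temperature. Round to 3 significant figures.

I = εσT⁴, so T = (I/εσ)^(1/4) = (5649/(0.429×5.670×10⁻⁸))^(1/4) = 694 K.

T ≈ 694 K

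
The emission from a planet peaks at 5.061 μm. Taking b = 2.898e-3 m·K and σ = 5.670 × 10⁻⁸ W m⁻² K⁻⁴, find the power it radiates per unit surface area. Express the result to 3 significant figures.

I ≈ 6.10×10³ W/m²

Wien's law: T = b/λ_max = 2.898×10⁻³/5.061×10⁻⁶ = 572.614 K.
Then I = σT⁴ = 5.670×10⁻⁸×(572.614)⁴ = 6.10×10³ W/m².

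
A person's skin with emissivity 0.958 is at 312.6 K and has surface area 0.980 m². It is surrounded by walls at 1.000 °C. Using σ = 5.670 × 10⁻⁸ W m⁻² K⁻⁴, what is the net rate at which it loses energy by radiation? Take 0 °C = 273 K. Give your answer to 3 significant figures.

Net loss ≈ 208 W

Surroundings: T = 1.000 °C + 273 = 274.000 K.
Area A = 0.980 m².
Net radiated power P_net = εσA(T⁴ − T₀⁴) = 0.958×5.670×10⁻⁸×0.980×(312.6⁴ − 274.000⁴).
T⁴ − T₀⁴ = 9.54896×10⁹ − 5.63641×10⁹ = 3.91255×10⁹ K⁴, so P_net = 208 W.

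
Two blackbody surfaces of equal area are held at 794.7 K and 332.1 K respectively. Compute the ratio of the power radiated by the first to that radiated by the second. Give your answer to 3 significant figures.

P₁/P₂ ≈ 32.8

With equal areas, P₁/P₂ = (T₁/T₂)⁴ = (794.7/332.1)⁴ = 32.8.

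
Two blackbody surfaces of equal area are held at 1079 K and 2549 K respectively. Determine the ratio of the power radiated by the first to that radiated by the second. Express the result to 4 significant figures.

With equal areas, P₁/P₂ = (T₁/T₂)⁴ = (1079/2549)⁴ = 0.03211.

P₁/P₂ ≈ 0.03211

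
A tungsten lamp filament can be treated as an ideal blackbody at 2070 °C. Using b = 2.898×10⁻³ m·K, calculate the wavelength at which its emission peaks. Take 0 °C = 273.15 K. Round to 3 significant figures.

T = 2070 °C + 273.15 = 2343.15 K.
Wien's displacement law: λ_max = b/T = (2.898×10⁻³ m·K)/(2343.15 K) = 1.237×10⁻⁶ m.
That is 1.24×10³ nm, in the infrared range.

λ_max ≈ 1.24×10³ nm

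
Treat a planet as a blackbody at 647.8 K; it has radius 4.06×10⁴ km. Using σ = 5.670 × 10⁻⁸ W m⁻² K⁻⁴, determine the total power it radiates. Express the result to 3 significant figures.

P ≈ 2.07×10²⁰ W

Surface area A = 4πR² = 4π(4.06×10⁷ m)² = 2.07139×10¹⁶ m².
P = σAT⁴ = 5.670×10⁻⁸ × 2.07139×10¹⁶ × (647.8)⁴ = 2.07×10²⁰ W.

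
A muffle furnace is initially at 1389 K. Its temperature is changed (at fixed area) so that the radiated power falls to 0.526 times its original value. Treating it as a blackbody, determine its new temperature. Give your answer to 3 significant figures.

P ∝ T⁴, so T₂/T₁ = (P₂/P₁)^(1/4) = (0.526)^(1/4) = 0.851621.
T₂ = 1389 × 0.851621 = 1.18×10³ K.

T₂ ≈ 1.18×10³ K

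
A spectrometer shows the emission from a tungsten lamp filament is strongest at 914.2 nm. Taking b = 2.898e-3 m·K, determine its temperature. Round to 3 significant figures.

Wien's law gives T = b/λ_max = (2.898×10⁻³ m·K)/(9.142×10⁻⁷ m) = 3.17×10³ K.

T ≈ 3.17×10³ K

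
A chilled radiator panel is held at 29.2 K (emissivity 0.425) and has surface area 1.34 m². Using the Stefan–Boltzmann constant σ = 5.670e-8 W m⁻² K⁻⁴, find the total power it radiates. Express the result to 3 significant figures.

P ≈ 0.0235 W

Area A = 1.34 m².
P = εσAT⁴ = 0.425 × 5.670×10⁻⁸ × 1.34 × (29.2)⁴ = 0.0235 W.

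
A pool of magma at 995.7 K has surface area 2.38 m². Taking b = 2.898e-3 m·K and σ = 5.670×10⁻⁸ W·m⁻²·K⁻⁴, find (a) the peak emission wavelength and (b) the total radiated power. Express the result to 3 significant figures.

λ_max ≈ 2.91×10³ nm; P ≈ 1.33×10⁵ W

(a) λ_max = b/T = 2.898×10⁻³/995.7 = 2.911×10⁻⁶ m = 2.91×10³ nm.
Area A = 2.38 m².
(b) P = σAT⁴ = 5.670×10⁻⁸×2.38×(995.7)⁴ = 1.33×10⁵ W.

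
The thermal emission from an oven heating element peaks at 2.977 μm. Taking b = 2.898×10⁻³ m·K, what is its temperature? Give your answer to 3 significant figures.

Wien's law gives T = b/λ_max = (2.898×10⁻³ m·K)/(2.977×10⁻⁶ m) = 973 K.

T ≈ 973 K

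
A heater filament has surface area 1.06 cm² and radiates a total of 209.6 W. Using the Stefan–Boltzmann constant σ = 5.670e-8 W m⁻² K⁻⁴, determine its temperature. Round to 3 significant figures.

T ≈ 2.43×10³ K

Area A = 1.06 cm² = 1.06×10⁻⁴ m².
P = σAT⁴ ⇒ T = (P/(σA))^(1/4) = (209.6/(5.670×10⁻⁸×1.06×10⁻⁴))^(1/4) = 2.43×10³ K.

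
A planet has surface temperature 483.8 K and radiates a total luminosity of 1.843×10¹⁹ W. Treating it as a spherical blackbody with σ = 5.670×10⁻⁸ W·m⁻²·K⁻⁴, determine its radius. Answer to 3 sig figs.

L = 4πR²σT⁴ ⇒ R = √(L/(4πσT⁴)).
σT⁴ = 3106.32 W/m², so R = √(1.843×10¹⁹/(4π×3106.32)) = 2.17×10⁷ m.

R ≈ 2.17×10⁷ m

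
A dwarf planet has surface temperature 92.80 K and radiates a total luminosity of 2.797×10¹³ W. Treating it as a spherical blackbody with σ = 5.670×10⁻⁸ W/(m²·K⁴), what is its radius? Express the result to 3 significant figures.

R ≈ 7.28×10⁵ m

L = 4πR²σT⁴ ⇒ R = √(L/(4πσT⁴)).
σT⁴ = 4.20509 W/m², so R = √(2.797×10¹³/(4π×4.20509)) = 7.28×10⁵ m.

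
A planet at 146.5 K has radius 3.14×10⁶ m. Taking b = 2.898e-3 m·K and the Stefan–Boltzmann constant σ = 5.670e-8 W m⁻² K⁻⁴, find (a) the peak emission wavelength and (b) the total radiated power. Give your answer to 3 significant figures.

(a) λ_max = b/T = 2.898×10⁻³/146.5 = 1.978×10⁻⁵ m = 19.8 μm.
Surface area A = 4πR² = 4π(3.14×10⁶ m)² = 1.23899×10¹⁴ m².
(b) P = σAT⁴ = 5.670×10⁻⁸×1.23899×10¹⁴×(146.5)⁴ = 3.24×10¹⁵ W.

λ_max ≈ 19.8 μm; P ≈ 3.24×10¹⁵ W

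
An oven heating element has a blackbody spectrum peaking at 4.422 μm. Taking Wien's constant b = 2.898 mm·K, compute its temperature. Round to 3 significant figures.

T ≈ 655 K

Wien's law gives T = b/λ_max = (2.898×10⁻³ m·K)/(4.422×10⁻⁶ m) = 655 K.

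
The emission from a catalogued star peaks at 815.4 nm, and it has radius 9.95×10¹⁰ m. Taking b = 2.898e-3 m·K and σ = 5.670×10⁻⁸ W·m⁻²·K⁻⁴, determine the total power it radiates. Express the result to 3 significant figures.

P ≈ 1.13×10³⁰ W

Wien's law: T = b/λ_max = 2.898×10⁻³/8.154×10⁻⁷ = 3554.08 K.
Surface area A = 4πR² = 4π(9.95×10¹⁰ m)² = 1.24410×10²³ m².
Then P = σAT⁴ = 5.670×10⁻⁸×1.24410×10²³×(3554.08)⁴ = 1.13×10³⁰ W.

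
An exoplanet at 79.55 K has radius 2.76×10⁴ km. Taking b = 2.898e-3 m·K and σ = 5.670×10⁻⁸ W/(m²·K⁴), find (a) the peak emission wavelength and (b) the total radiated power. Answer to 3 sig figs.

λ_max ≈ 36.4 μm; P ≈ 2.17×10¹⁶ W

(a) λ_max = b/T = 2.898×10⁻³/79.55 = 3.643×10⁻⁵ m = 36.4 μm.
Surface area A = 4πR² = 4π(2.76×10⁷ m)² = 9.57256×10¹⁵ m².
(b) P = σAT⁴ = 5.670×10⁻⁸×9.57256×10¹⁵×(79.55)⁴ = 2.17×10¹⁶ W.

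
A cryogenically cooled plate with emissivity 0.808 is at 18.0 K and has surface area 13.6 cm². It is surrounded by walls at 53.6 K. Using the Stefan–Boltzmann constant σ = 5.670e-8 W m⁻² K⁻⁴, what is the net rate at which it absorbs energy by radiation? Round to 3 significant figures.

Area A = 13.6 cm² = 1.36×10⁻³ m².
Net radiated power P_net = εσA(T⁴ − T₀⁴) = 0.808×5.670×10⁻⁸×1.36×10⁻³×(18.0⁴ − 53.6⁴).
T⁴ − T₀⁴ = 1.04976×10⁵ − 8.25390×10⁶ = -8.14892×10⁶ K⁴, so P_net = -5.08×10⁻⁴ W — negative, meaning a net gain of 5.08×10⁻⁴ W.

Net gain ≈ 5.08×10⁻⁴ W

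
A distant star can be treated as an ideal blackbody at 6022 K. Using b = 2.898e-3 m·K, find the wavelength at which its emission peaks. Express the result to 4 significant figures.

Wien's displacement law: λ_max = b/T = (2.898×10⁻³ m·K)/(6022 K) = 4.8124×10⁻⁷ m.
That is 481.2 nm, in the visible range.

λ_max ≈ 481.2 nm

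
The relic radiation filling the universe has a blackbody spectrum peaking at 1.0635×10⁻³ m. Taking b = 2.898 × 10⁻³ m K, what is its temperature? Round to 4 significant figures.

T ≈ 2.725 K

Wien's law gives T = b/λ_max = (2.898×10⁻³ m·K)/(1.0635×10⁻³ m) = 2.725 K.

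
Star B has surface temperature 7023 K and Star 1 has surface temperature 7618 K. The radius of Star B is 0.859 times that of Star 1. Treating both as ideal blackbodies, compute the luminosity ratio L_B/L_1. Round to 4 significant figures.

L ∝ R²T⁴, so L_B/L_1 = (R_B/R_1)²(T_B/T_1)⁴ = (0.859)² × (7023/7618)⁴ = 0.737881 × 0.722315 = 0.5330.

L_B/L_1 ≈ 0.5330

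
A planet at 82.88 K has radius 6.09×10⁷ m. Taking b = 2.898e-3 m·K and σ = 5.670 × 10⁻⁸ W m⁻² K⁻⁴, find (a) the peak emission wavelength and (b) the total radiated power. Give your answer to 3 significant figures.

λ_max ≈ 35.0 μm; P ≈ 1.25×10¹⁷ W

(a) λ_max = b/T = 2.898×10⁻³/82.88 = 3.497×10⁻⁵ m = 35.0 μm.
Surface area A = 4πR² = 4π(6.09×10⁷ m)² = 4.66063×10¹⁶ m².
(b) P = σAT⁴ = 5.670×10⁻⁸×4.66063×10¹⁶×(82.88)⁴ = 1.25×10¹⁷ W.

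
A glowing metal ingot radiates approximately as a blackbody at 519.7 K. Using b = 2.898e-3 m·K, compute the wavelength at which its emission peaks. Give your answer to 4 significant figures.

Wien's displacement law: λ_max = b/T = (2.898×10⁻³ m·K)/(519.7 K) = 5.5763×10⁻⁶ m.
That is 5.576 μm, in the infrared range.

λ_max ≈ 5.576 μm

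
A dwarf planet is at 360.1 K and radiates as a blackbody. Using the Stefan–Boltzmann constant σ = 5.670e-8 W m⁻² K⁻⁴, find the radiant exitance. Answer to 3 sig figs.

I ≈ 953 W/m²

Stefan–Boltzmann: I = σT⁴ = 5.670×10⁻⁸ × (360.1)⁴ = 953 W/m².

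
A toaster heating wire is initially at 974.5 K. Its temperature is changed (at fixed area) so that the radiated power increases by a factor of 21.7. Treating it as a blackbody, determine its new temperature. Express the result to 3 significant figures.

P ∝ T⁴, so T₂/T₁ = (P₂/P₁)^(1/4) = (21.7)^(1/4) = 2.15832.
T₂ = 974.5 × 2.15832 = 2.10×10³ K.

T₂ ≈ 2.10×10³ K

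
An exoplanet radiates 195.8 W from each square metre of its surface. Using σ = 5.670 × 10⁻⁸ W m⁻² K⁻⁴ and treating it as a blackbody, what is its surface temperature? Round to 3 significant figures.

I = σT⁴, so T = (I/σ)^(1/4) = (195.8/(5.670×10⁻⁸))^(1/4) = 242 K.

T ≈ 242 K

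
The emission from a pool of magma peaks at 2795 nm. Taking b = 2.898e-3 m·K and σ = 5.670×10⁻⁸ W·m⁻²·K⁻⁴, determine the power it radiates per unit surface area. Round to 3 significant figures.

Wien's law: T = b/λ_max = 2.898×10⁻³/2.795×10⁻⁶ = 1036.85 K.
Then I = σT⁴ = 5.670×10⁻⁸×(1036.85)⁴ = 6.55×10⁴ W/m².

I ≈ 6.55×10⁴ W/m²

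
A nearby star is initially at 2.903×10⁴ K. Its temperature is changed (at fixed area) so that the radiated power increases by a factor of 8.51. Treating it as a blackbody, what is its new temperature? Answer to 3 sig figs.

P ∝ T⁴, so T₂/T₁ = (P₂/P₁)^(1/4) = (8.51)^(1/4) = 1.70798.
T₂ = 2.903×10⁴ × 1.70798 = 4.96×10⁴ K.

T₂ ≈ 4.96×10⁴ K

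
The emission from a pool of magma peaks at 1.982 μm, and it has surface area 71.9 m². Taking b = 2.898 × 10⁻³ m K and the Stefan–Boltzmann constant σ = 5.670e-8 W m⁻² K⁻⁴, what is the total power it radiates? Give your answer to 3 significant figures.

Wien's law: T = b/λ_max = 2.898×10⁻³/1.982×10⁻⁶ = 1462.16 K.
Area A = 71.9 m².
Then P = σAT⁴ = 5.670×10⁻⁸×71.9×(1462.16)⁴ = 1.86×10⁷ W.

P ≈ 1.86×10⁷ W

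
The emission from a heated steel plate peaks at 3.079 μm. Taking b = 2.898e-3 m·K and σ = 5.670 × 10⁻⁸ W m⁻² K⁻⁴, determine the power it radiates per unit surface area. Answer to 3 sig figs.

I ≈ 4.45×10⁴ W/m²

Wien's law: T = b/λ_max = 2.898×10⁻³/3.079×10⁻⁶ = 941.215 K.
Then I = σT⁴ = 5.670×10⁻⁸×(941.215)⁴ = 4.45×10⁴ W/m².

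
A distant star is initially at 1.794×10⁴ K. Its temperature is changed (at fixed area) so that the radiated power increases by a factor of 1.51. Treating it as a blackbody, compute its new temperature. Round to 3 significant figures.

T₂ ≈ 1.99×10⁴ K

P ∝ T⁴, so T₂/T₁ = (P₂/P₁)^(1/4) = (1.51)^(1/4) = 1.10852.
T₂ = 1.794×10⁴ × 1.10852 = 1.99×10⁴ K.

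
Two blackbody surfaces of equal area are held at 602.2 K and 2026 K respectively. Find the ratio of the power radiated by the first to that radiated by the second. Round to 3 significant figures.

With equal areas, P₁/P₂ = (T₁/T₂)⁴ = (602.2/2026)⁴ = 7.81×10⁻³.

P₁/P₂ ≈ 7.81×10⁻³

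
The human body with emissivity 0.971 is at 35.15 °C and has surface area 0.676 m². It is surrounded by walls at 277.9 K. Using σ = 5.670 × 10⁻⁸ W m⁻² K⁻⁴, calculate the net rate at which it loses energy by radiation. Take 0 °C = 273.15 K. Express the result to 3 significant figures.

Net loss ≈ 114 W

T = 35.15 °C + 273.15 = 308.30 K.
Area A = 0.676 m².
Net radiated power P_net = εσA(T⁴ − T₀⁴) = 0.971×5.670×10⁻⁸×0.676×(308.30⁴ − 277.9⁴).
T⁴ − T₀⁴ = 9.03429×10⁹ − 5.96423×10⁹ = 3.07006×10⁹ K⁴, so P_net = 114 W.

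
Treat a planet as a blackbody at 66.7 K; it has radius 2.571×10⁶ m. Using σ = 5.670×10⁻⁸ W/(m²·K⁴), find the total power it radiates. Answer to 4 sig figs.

Surface area A = 4πR² = 4π(2.571×10⁶ m)² = 8.30642×10¹³ m².
P = σAT⁴ = 5.670×10⁻⁸ × 8.30642×10¹³ × (66.7)⁴ = 9.322×10¹³ W.

P ≈ 9.322×10¹³ W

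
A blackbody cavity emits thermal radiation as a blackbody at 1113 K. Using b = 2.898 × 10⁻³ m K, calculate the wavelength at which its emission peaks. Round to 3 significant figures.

Wien's displacement law: λ_max = b/T = (2.898×10⁻³ m·K)/(1113 K) = 2.604×10⁻⁶ m.
That is 2.60 μm, in the infrared range.

λ_max ≈ 2.60 μm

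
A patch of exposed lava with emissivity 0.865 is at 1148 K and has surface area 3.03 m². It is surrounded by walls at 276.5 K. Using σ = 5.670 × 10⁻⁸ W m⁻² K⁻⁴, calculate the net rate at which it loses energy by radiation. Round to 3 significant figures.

Net loss ≈ 2.57×10⁵ W

Area A = 3.03 m².
Net radiated power P_net = εσA(T⁴ − T₀⁴) = 0.865×5.670×10⁻⁸×3.03×(1148⁴ − 276.5⁴).
T⁴ − T₀⁴ = 1.73687×10¹² − 5.84495×10⁹ = 1.73103×10¹² K⁴, so P_net = 2.57×10⁵ W.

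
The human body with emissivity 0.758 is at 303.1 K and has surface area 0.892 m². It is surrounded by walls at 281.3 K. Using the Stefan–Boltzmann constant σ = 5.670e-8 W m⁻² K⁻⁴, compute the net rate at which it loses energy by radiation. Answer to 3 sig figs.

Area A = 0.892 m².
Net radiated power P_net = εσA(T⁴ − T₀⁴) = 0.758×5.670×10⁻⁸×0.892×(303.1⁴ − 281.3⁴).
T⁴ − T₀⁴ = 8.44003×10⁹ − 6.26151×10⁹ = 2.17852×10⁹ K⁴, so P_net = 83.5 W.

Net loss ≈ 83.5 W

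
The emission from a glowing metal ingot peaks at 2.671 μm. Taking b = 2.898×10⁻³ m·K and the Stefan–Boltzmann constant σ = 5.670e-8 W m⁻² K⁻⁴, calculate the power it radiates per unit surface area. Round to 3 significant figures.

I ≈ 7.86×10⁴ W/m²

Wien's law: T = b/λ_max = 2.898×10⁻³/2.671×10⁻⁶ = 1084.99 K.
Then I = σT⁴ = 5.670×10⁻⁸×(1084.99)⁴ = 7.86×10⁴ W/m².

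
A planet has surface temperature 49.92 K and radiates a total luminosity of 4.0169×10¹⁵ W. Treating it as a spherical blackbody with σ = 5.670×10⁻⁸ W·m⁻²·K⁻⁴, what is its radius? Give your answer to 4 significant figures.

L = 4πR²σT⁴ ⇒ R = √(L/(4πσT⁴)).
σT⁴ = 0.352112 W/m², so R = √(4.0169×10¹⁵/(4π×0.352112)) = 3.013×10⁷ m.

R ≈ 3.013×10⁷ m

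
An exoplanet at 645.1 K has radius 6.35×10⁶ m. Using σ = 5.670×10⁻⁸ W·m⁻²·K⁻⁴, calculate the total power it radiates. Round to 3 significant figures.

Surface area A = 4πR² = 4π(6.35×10⁶ m)² = 5.06707×10¹⁴ m².
P = σAT⁴ = 5.670×10⁻⁸ × 5.06707×10¹⁴ × (645.1)⁴ = 4.98×10¹⁸ W.

P ≈ 4.98×10¹⁸ W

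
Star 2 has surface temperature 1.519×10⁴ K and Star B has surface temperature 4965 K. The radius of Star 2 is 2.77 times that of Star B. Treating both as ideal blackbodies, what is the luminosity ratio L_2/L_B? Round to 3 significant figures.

L ∝ R²T⁴, so L_2/L_B = (R_2/R_B)²(T_2/T_B)⁴ = (2.77)² × (1.519×10⁴/4965)⁴ = 7.6729 × 87.6101 = 672.

L_2/L_B ≈ 672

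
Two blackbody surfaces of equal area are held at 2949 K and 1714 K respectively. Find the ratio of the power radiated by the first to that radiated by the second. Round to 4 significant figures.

With equal areas, P₁/P₂ = (T₁/T₂)⁴ = (2949/1714)⁴ = 8.763.

P₁/P₂ ≈ 8.763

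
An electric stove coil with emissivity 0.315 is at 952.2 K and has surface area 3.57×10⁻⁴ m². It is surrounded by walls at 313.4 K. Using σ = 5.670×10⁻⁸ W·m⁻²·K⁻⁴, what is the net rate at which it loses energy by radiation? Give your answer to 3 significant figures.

Area A = 3.57×10⁻⁴ m².
Net radiated power P_net = εσA(T⁴ − T₀⁴) = 0.315×5.670×10⁻⁸×3.57×10⁻⁴×(952.2⁴ − 313.4⁴).
T⁴ − T₀⁴ = 8.22077×10¹¹ − 9.64708×10⁹ = 8.12430×10¹¹ K⁴, so P_net = 5.18 W.

Net loss ≈ 5.18 W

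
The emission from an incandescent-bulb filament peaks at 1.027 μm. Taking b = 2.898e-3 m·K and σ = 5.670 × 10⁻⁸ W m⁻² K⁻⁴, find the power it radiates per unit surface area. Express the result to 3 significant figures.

Wien's law: T = b/λ_max = 2.898×10⁻³/1.027×10⁻⁶ = 2821.81 K.
Then I = σT⁴ = 5.670×10⁻⁸×(2821.81)⁴ = 3.59×10⁶ W/m².

I ≈ 3.59×10⁶ W/m²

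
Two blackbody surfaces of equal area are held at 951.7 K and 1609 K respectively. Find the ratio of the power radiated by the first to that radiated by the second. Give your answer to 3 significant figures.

P₁/P₂ ≈ 0.122

With equal areas, P₁/P₂ = (T₁/T₂)⁴ = (951.7/1609)⁴ = 0.122.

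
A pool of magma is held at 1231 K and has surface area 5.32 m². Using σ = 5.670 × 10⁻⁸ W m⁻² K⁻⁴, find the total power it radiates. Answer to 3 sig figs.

Area A = 5.32 m².
P = σAT⁴ = 5.670×10⁻⁸ × 5.32 × (1231)⁴ = 6.93×10⁵ W.

P ≈ 6.93×10⁵ W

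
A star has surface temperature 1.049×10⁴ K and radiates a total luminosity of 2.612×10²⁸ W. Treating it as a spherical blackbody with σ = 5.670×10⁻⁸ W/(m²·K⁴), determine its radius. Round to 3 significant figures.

R ≈ 1.74×10⁹ m

L = 4πR²σT⁴ ⇒ R = √(L/(4πσT⁴)).
σT⁴ = 6.86570×10⁸ W/m², so R = √(2.612×10²⁸/(4π×6.86570×10⁸)) = 1.74×10⁹ m.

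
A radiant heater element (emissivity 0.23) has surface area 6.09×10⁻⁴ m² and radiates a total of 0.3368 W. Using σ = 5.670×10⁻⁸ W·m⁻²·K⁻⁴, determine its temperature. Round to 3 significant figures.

T ≈ 454 K

Area A = 6.09×10⁻⁴ m².
P = εσAT⁴ ⇒ T = (P/(εσA))^(1/4) = (0.3368/(0.23×5.670×10⁻⁸×6.09×10⁻⁴))^(1/4) = 454 K.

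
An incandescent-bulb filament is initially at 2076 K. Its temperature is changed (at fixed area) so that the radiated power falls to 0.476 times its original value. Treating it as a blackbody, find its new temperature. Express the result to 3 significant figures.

T₂ ≈ 1.72×10³ K

P ∝ T⁴, so T₂/T₁ = (P₂/P₁)^(1/4) = (0.476)^(1/4) = 0.830619.
T₂ = 2076 × 0.830619 = 1.72×10³ K.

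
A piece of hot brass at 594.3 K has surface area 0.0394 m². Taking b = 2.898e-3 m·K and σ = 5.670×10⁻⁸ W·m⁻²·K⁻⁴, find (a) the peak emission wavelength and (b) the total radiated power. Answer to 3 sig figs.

λ_max ≈ 4.88 μm; P ≈ 279 W

(a) λ_max = b/T = 2.898×10⁻³/594.3 = 4.876×10⁻⁶ m = 4.88 μm.
Area A = 0.0394 m².
(b) P = σAT⁴ = 5.670×10⁻⁸×0.0394×(594.3)⁴ = 279 W.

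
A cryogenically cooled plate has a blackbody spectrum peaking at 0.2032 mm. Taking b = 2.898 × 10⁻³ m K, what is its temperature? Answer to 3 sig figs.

T ≈ 14.3 K

Wien's law gives T = b/λ_max = (2.898×10⁻³ m·K)/(2.032×10⁻⁴ m) = 14.3 K.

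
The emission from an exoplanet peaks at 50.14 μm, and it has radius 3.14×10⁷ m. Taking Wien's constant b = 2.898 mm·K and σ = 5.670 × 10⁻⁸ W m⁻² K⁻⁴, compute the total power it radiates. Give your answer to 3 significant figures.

Wien's law: T = b/λ_max = 2.898×10⁻³/5.014×10⁻⁵ = 57.7982 K.
Surface area A = 4πR² = 4π(3.14×10⁷ m)² = 1.23899×10¹⁶ m².
Then P = σAT⁴ = 5.670×10⁻⁸×1.23899×10¹⁶×(57.7982)⁴ = 7.84×10¹⁵ W.

P ≈ 7.84×10¹⁵ W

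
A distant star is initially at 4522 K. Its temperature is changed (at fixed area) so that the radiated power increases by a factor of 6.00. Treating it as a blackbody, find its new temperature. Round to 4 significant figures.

P ∝ T⁴, so T₂/T₁ = (P₂/P₁)^(1/4) = (6.00)^(1/4) = 1.56508.
T₂ = 4522 × 1.56508 = 7077 K.

T₂ ≈ 7077 K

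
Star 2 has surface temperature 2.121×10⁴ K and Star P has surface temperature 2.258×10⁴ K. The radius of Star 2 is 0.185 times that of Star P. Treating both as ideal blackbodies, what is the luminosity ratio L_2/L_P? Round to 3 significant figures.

L_2/L_P ≈ 0.0266

L ∝ R²T⁴, so L_2/L_P = (R_2/R_P)²(T_2/T_P)⁴ = (0.185)² × (2.121×10⁴/2.258×10⁴)⁴ = 0.034225 × 0.778515 = 0.0266.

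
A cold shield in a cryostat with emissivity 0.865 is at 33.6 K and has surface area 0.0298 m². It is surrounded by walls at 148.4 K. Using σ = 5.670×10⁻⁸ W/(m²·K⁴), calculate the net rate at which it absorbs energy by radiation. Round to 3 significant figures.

Area A = 0.0298 m².
Net radiated power P_net = εσA(T⁴ − T₀⁴) = 0.865×5.670×10⁻⁸×0.0298×(33.6⁴ − 148.4⁴).
T⁴ − T₀⁴ = 1.27455×10⁶ − 4.84993×10⁸ = -4.83718×10⁸ K⁴, so P_net = -0.707 W — negative, meaning a net gain of 0.707 W.

Net gain ≈ 0.707 W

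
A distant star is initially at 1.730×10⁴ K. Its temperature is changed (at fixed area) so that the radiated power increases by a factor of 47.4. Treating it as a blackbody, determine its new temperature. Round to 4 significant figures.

T₂ ≈ 4.539×10⁴ K

P ∝ T⁴, so T₂/T₁ = (P₂/P₁)^(1/4) = (47.4)^(1/4) = 2.62388.
T₂ = 1.730×10⁴ × 2.62388 = 4.539×10⁴ K.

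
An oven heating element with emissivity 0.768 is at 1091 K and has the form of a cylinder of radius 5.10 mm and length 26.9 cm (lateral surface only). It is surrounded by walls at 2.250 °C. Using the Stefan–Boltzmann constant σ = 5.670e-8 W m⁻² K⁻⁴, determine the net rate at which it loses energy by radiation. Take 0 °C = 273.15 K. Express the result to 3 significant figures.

Surroundings: T = 2.250 °C + 273.15 = 275.400 K.
Lateral area A = 2πrL = 2π×5.10×10⁻³×0.269 = 8.61990×10⁻³ m².
Net radiated power P_net = εσA(T⁴ − T₀⁴) = 0.768×5.670×10⁻⁸×8.61990×10⁻³×(1091⁴ − 275.400⁴).
T⁴ − T₀⁴ = 1.41677×10¹² − 5.75249×10⁹ = 1.41102×10¹² K⁴, so P_net = 530 W.

Net loss ≈ 530 W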